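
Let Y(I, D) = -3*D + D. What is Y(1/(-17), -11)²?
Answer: 484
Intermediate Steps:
Y(I, D) = -2*D
Y(1/(-17), -11)² = (-2*(-11))² = 22² = 484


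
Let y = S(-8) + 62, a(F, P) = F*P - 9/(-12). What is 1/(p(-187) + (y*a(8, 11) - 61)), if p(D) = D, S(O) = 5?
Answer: 4/22793 ≈ 0.00017549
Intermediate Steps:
a(F, P) = ¾ + F*P (a(F, P) = F*P - 9*(-1/12) = F*P + ¾ = ¾ + F*P)
y = 67 (y = 5 + 62 = 67)
1/(p(-187) + (y*a(8, 11) - 61)) = 1/(-187 + (67*(¾ + 8*11) - 61)) = 1/(-187 + (67*(¾ + 88) - 61)) = 1/(-187 + (67*(355/4) - 61)) = 1/(-187 + (23785/4 - 61)) = 1/(-187 + 23541/4) = 1/(22793/4) = 4/22793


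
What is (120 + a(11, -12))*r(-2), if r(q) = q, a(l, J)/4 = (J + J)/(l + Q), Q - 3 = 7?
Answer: -1616/7 ≈ -230.86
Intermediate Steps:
Q = 10 (Q = 3 + 7 = 10)
a(l, J) = 8*J/(10 + l) (a(l, J) = 4*((J + J)/(l + 10)) = 4*((2*J)/(10 + l)) = 4*(2*J/(10 + l)) = 8*J/(10 + l))
(120 + a(11, -12))*r(-2) = (120 + 8*(-12)/(10 + 11))*(-2) = (120 + 8*(-12)/21)*(-2) = (120 + 8*(-12)*(1/21))*(-2) = (120 - 32/7)*(-2) = (808/7)*(-2) = -1616/7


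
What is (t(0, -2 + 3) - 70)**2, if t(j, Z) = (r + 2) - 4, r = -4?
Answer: 5776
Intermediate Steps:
t(j, Z) = -6 (t(j, Z) = (-4 + 2) - 4 = -2 - 4 = -6)
(t(0, -2 + 3) - 70)**2 = (-6 - 70)**2 = (-76)**2 = 5776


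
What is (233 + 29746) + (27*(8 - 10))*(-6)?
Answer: 30303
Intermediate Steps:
(233 + 29746) + (27*(8 - 10))*(-6) = 29979 + (27*(-2))*(-6) = 29979 - 54*(-6) = 29979 + 324 = 30303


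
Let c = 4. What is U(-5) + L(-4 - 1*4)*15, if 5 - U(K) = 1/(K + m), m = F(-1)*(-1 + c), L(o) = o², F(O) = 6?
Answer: 12544/13 ≈ 964.92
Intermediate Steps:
m = 18 (m = 6*(-1 + 4) = 6*3 = 18)
U(K) = 5 - 1/(18 + K) (U(K) = 5 - 1/(K + 18) = 5 - 1/(18 + K))
U(-5) + L(-4 - 1*4)*15 = (89 + 5*(-5))/(18 - 5) + (-4 - 1*4)²*15 = (89 - 25)/13 + (-4 - 4)²*15 = (1/13)*64 + (-8)²*15 = 64/13 + 64*15 = 64/13 + 960 = 12544/13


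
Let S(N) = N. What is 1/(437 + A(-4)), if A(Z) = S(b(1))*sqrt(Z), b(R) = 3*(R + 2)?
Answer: 437/191293 - 18*I/191293 ≈ 0.0022845 - 9.4097e-5*I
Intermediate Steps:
b(R) = 6 + 3*R (b(R) = 3*(2 + R) = 6 + 3*R)
A(Z) = 9*sqrt(Z) (A(Z) = (6 + 3*1)*sqrt(Z) = (6 + 3)*sqrt(Z) = 9*sqrt(Z))
1/(437 + A(-4)) = 1/(437 + 9*sqrt(-4)) = 1/(437 + 9*(2*I)) = 1/(437 + 18*I) = (437 - 18*I)/191293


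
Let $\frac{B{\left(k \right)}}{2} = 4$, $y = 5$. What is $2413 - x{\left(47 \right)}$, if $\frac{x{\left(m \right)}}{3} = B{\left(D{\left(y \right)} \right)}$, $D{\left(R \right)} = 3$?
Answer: $2389$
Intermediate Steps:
$B{\left(k \right)} = 8$ ($B{\left(k \right)} = 2 \cdot 4 = 8$)
$x{\left(m \right)} = 24$ ($x{\left(m \right)} = 3 \cdot 8 = 24$)
$2413 - x{\left(47 \right)} = 2413 - 24 = 2389$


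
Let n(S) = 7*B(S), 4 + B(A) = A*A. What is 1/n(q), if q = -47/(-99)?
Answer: -9801/258965 ≈ -0.037847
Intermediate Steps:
B(A) = -4 + A² (B(A) = -4 + A*A = -4 + A²)
q = 47/99 (q = -47*(-1/99) = 47/99 ≈ 0.47475)
n(S) = -28 + 7*S² (n(S) = 7*(-4 + S²) = -28 + 7*S²)
1/n(q) = 1/(-28 + 7*(47/99)²) = 1/(-28 + 7*(2209/9801)) = 1/(-28 + 15463/9801) = 1/(-258965/9801) = -9801/258965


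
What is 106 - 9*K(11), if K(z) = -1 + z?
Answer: 16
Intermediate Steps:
106 - 9*K(11) = 106 - 9*(-1 + 11) = 106 - 9*10 = 106 - 90 = 16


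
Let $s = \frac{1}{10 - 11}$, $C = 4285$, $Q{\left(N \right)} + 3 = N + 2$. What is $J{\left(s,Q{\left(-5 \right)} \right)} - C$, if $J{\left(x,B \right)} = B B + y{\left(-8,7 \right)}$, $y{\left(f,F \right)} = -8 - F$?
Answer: $-4264$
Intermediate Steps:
$Q{\left(N \right)} = -1 + N$ ($Q{\left(N \right)} = -3 + \left(N + 2\right) = -3 + \left(2 + N\right) = -1 + N$)
$s = -1$ ($s = \frac{1}{-1} = -1$)
$J{\left(x,B \right)} = -15 + B^{2}$ ($J{\left(x,B \right)} = B B - 15 = B^{2} - 15 = -15 + B^{2}$)
$J{\left(s,Q{\left(-5 \right)} \right)} - C = \left(-15 + \left(-1 - 5\right)^{2}\right) - 4285 = \left(-15 + \left(-6\right)^{2}\right) - 4285 = \left(-15 + 36\right) - 4285 = 21 - 4285 = -4264$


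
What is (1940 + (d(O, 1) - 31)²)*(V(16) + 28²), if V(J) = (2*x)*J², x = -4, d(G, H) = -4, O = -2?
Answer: -4000560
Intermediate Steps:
V(J) = -8*J² (V(J) = (2*(-4))*J² = -8*J²)
(1940 + (d(O, 1) - 31)²)*(V(16) + 28²) = (1940 + (-4 - 31)²)*(-8*16² + 28²) = (1940 + (-35)²)*(-8*256 + 784) = (1940 + 1225)*(-2048 + 784) = 3165*(-1264) = -4000560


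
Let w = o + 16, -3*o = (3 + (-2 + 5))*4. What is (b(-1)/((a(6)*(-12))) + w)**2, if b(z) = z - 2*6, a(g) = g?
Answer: 346921/5184 ≈ 66.922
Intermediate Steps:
o = -8 (o = -(3 + (-2 + 5))*4/3 = -(3 + 3)*4/3 = -2*4 = -1/3*24 = -8)
b(z) = -12 + z (b(z) = z - 12 = -12 + z)
w = 8 (w = -8 + 16 = 8)
(b(-1)/((a(6)*(-12))) + w)**2 = ((-12 - 1)/((6*(-12))) + 8)**2 = (-13/(-72) + 8)**2 = (-13*(-1/72) + 8)**2 = (13/72 + 8)**2 = (589/72)**2 = 346921/5184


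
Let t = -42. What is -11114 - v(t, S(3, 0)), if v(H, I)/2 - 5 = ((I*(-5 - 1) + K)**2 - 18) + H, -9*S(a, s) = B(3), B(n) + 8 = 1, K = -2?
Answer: -99836/9 ≈ -11093.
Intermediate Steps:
B(n) = -7 (B(n) = -8 + 1 = -7)
S(a, s) = 7/9 (S(a, s) = -1/9*(-7) = 7/9)
v(H, I) = -26 + 2*H + 2*(-2 - 6*I)**2 (v(H, I) = 10 + 2*(((I*(-5 - 1) - 2)**2 - 18) + H) = 10 + 2*(((I*(-6) - 2)**2 - 18) + H) = 10 + 2*(((-6*I - 2)**2 - 18) + H) = 10 + 2*(((-2 - 6*I)**2 - 18) + H) = 10 + 2*((-18 + (-2 - 6*I)**2) + H) = 10 + 2*(-18 + H + (-2 - 6*I)**2) = 10 + (-36 + 2*H + 2*(-2 - 6*I)**2) = -26 + 2*H + 2*(-2 - 6*I)**2)
-11114 - v(t, S(3, 0)) = -11114 - (-26 + 2*(-42) + 8*(1 + 3*(7/9))**2) = -11114 - (-26 - 84 + 8*(1 + 7/3)**2) = -11114 - (-26 - 84 + 8*(10/3)**2) = -11114 - (-26 - 84 + 8*(100/9)) = -11114 - (-26 - 84 + 800/9) = -11114 - 1*(-190/9) = -11114 + 190/9 = -99836/9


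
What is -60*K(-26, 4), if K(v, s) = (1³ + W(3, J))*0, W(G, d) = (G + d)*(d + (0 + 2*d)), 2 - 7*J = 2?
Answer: 0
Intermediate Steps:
J = 0 (J = 2/7 - ⅐*2 = 2/7 - 2/7 = 0)
W(G, d) = 3*d*(G + d) (W(G, d) = (G + d)*(d + 2*d) = (G + d)*(3*d) = 3*d*(G + d))
K(v, s) = 0 (K(v, s) = (1³ + 3*0*(3 + 0))*0 = (1 + 3*0*3)*0 = (1 + 0)*0 = 1*0 = 0)
-60*K(-26, 4) = -60*0 = 0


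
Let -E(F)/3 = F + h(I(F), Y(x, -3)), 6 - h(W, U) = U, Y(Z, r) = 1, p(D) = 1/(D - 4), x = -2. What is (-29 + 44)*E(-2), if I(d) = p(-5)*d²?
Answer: -135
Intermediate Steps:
p(D) = 1/(-4 + D)
I(d) = -d²/9 (I(d) = d²/(-4 - 5) = d²/(-9) = -d²/9)
h(W, U) = 6 - U
E(F) = -15 - 3*F (E(F) = -3*(F + (6 - 1*1)) = -3*(F + (6 - 1)) = -3*(F + 5) = -3*(5 + F) = -15 - 3*F)
(-29 + 44)*E(-2) = (-29 + 44)*(-15 - 3*(-2)) = 15*(-15 + 6) = 15*(-9) = -135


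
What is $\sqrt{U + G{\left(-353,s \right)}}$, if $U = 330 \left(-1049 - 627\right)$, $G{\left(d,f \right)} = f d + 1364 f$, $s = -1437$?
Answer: $i \sqrt{2005887} \approx 1416.3 i$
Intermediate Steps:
$G{\left(d,f \right)} = 1364 f + d f$ ($G{\left(d,f \right)} = d f + 1364 f = 1364 f + d f$)
$U = -553080$ ($U = 330 \left(-1676\right) = -553080$)
$\sqrt{U + G{\left(-353,s \right)}} = \sqrt{-553080 - 1437 \left(1364 - 353\right)} = \sqrt{-553080 - 1452807} = \sqrt{-2005887} = i \sqrt{2005887}$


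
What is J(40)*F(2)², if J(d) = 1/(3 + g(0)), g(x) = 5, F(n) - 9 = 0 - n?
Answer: 49/8 ≈ 6.1250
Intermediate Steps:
F(n) = 9 - n (F(n) = 9 + (0 - n) = 9 - n)
J(d) = ⅛ (J(d) = 1/(3 + 5) = 1/8 = ⅛)
J(40)*F(2)² = (9 - 1*2)²/8 = (9 - 2)²/8 = (⅛)*7² = (⅛)*49 = 49/8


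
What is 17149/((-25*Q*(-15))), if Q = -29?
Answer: -17149/10875 ≈ -1.5769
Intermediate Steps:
17149/((-25*Q*(-15))) = 17149/((-25*(-29)*(-15))) = 17149/((725*(-15))) = 17149/(-10875) = 17149*(-1/10875) = -17149/10875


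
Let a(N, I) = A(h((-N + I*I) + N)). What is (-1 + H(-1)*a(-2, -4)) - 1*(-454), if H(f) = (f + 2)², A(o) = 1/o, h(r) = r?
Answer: 7249/16 ≈ 453.06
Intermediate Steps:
H(f) = (2 + f)²
a(N, I) = I⁻² (a(N, I) = 1/((-N + I*I) + N) = 1/((-N + I²) + N) = 1/((I² - N) + N) = 1/(I²) = I⁻²)
(-1 + H(-1)*a(-2, -4)) - 1*(-454) = (-1 + (2 - 1)²/(-4)²) - 1*(-454) = (-1 + 1²*(1/16)) + 454 = (-1 + 1*(1/16)) + 454 = (-1 + 1/16) + 454 = -15/16 + 454 = 7249/16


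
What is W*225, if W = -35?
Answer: -7875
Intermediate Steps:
W*225 = -35*225 = -7875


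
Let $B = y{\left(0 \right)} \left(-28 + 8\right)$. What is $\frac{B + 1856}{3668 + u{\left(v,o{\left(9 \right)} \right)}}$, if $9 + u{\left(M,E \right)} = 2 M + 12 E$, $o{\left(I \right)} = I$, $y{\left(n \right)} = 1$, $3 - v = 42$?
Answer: $\frac{108}{217} \approx 0.4977$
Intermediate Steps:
$v = -39$ ($v = 3 - 42 = -39$)
$B = -20$ ($B = 1 \left(-28 + 8\right) = 1 \left(-20\right) = -20$)
$u{\left(M,E \right)} = -9 + 2 M + 12 E$ ($u{\left(M,E \right)} = -9 + \left(2 M + 12 E\right) = -9 + 2 M + 12 E$)
$\frac{B + 1856}{3668 + u{\left(v,o{\left(9 \right)} \right)}} = \frac{-20 + 1856}{3668 + \left(-9 + 2 \left(-39\right) + 12 \cdot 9\right)} = \frac{1836}{3668 - -21} = \frac{1836}{3668 + 21} = \frac{1836}{3689} = 1836 \cdot \frac{1}{3689} = \frac{108}{217}$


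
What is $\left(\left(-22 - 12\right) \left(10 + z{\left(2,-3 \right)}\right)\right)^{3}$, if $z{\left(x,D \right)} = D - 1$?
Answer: $-8489664$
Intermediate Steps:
$z{\left(x,D \right)} = -1 + D$
$\left(\left(-22 - 12\right) \left(10 + z{\left(2,-3 \right)}\right)\right)^{3} = \left(\left(-22 - 12\right) \left(10 - 4\right)\right)^{3} = \left(- 34 \left(10 - 4\right)\right)^{3} = \left(\left(-34\right) 6\right)^{3} = \left(-204\right)^{3} = -8489664$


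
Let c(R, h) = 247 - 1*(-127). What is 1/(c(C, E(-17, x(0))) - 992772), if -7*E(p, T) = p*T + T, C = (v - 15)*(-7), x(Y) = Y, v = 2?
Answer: -1/992398 ≈ -1.0077e-6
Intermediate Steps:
C = 91 (C = (2 - 15)*(-7) = -13*(-7) = 91)
E(p, T) = -T/7 - T*p/7 (E(p, T) = -(p*T + T)/7 = -(T*p + T)/7 = -(T + T*p)/7 = -T/7 - T*p/7)
c(R, h) = 374 (c(R, h) = 247 + 127 = 374)
1/(c(C, E(-17, x(0))) - 992772) = 1/(374 - 992772) = 1/(-992398) = -1/992398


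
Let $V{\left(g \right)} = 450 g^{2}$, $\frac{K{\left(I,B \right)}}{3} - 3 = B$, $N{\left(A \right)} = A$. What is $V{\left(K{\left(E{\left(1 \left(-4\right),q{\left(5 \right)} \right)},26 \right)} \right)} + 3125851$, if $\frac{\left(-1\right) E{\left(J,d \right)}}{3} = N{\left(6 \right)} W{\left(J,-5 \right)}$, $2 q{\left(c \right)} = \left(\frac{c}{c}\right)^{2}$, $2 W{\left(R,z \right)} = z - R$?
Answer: $6531901$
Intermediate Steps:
$W{\left(R,z \right)} = \frac{z}{2} - \frac{R}{2}$ ($W{\left(R,z \right)} = \frac{z - R}{2} = \frac{z}{2} - \frac{R}{2}$)
$q{\left(c \right)} = \frac{1}{2}$ ($q{\left(c \right)} = \frac{\left(\frac{c}{c}\right)^{2}}{2} = \frac{1^{2}}{2} = \frac{1}{2} \cdot 1 = \frac{1}{2}$)
$E{\left(J,d \right)} = 45 + 9 J$ ($E{\left(J,d \right)} = - 3 \cdot 6 \left(\frac{1}{2} \left(-5\right) - \frac{J}{2}\right) = - 3 \cdot 6 \left(- \frac{5}{2} - \frac{J}{2}\right) = - 3 \left(-15 - 3 J\right) = 45 + 9 J$)
$K{\left(I,B \right)} = 9 + 3 B$
$V{\left(K{\left(E{\left(1 \left(-4\right),q{\left(5 \right)} \right)},26 \right)} \right)} + 3125851 = 450 \left(9 + 3 \cdot 26\right)^{2} + 3125851 = 450 \left(9 + 78\right)^{2} + 3125851 = 450 \cdot 87^{2} + 3125851 = 450 \cdot 7569 + 3125851 = 3406050 + 3125851 = 6531901$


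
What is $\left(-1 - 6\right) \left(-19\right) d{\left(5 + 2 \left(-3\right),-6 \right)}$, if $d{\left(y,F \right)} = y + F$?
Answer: $-931$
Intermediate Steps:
$d{\left(y,F \right)} = F + y$
$\left(-1 - 6\right) \left(-19\right) d{\left(5 + 2 \left(-3\right),-6 \right)} = \left(-1 - 6\right) \left(-19\right) \left(-6 + \left(5 + 2 \left(-3\right)\right)\right) = \left(-1 - 6\right) \left(-19\right) \left(-6 + \left(5 - 6\right)\right) = \left(-7\right) \left(-19\right) \left(-6 - 1\right) = 133 \left(-7\right) = -931$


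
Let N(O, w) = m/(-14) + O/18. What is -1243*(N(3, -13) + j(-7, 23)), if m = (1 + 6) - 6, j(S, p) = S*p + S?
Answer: 4382818/21 ≈ 2.0871e+5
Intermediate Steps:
j(S, p) = S + S*p
m = 1 (m = 7 - 6 = 1)
N(O, w) = -1/14 + O/18 (N(O, w) = 1/(-14) + O/18 = 1*(-1/14) + O*(1/18) = -1/14 + O/18)
-1243*(N(3, -13) + j(-7, 23)) = -1243*((-1/14 + (1/18)*3) - 7*(1 + 23)) = -1243*((-1/14 + ⅙) - 7*24) = -1243*(2/21 - 168) = -1243*(-3526/21) = 4382818/21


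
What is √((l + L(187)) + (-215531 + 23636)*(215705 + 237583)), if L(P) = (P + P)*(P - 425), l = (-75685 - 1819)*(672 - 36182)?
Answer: 2*I*√21057905683 ≈ 2.9023e+5*I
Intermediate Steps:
l = 2752167040 (l = -77504*(-35510) = 2752167040)
L(P) = 2*P*(-425 + P) (L(P) = (2*P)*(-425 + P) = 2*P*(-425 + P))
√((l + L(187)) + (-215531 + 23636)*(215705 + 237583)) = √((2752167040 + 2*187*(-425 + 187)) + (-215531 + 23636)*(215705 + 237583)) = √((2752167040 + 2*187*(-238)) - 191895*453288) = √((2752167040 - 89012) - 86983700760) = √(2752078028 - 86983700760) = √(-84231622732) = 2*I*√21057905683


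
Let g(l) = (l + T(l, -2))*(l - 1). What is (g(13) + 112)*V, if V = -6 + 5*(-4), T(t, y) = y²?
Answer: -8216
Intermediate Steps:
g(l) = (-1 + l)*(4 + l) (g(l) = (l + (-2)²)*(l - 1) = (l + 4)*(-1 + l) = (4 + l)*(-1 + l) = (-1 + l)*(4 + l))
V = -26 (V = -6 - 20 = -26)
(g(13) + 112)*V = ((-4 + 13² + 3*13) + 112)*(-26) = ((-4 + 169 + 39) + 112)*(-26) = (204 + 112)*(-26) = 316*(-26) = -8216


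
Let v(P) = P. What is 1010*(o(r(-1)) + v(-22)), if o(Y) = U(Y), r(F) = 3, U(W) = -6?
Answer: -28280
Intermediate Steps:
o(Y) = -6
1010*(o(r(-1)) + v(-22)) = 1010*(-6 - 22) = 1010*(-28) = -28280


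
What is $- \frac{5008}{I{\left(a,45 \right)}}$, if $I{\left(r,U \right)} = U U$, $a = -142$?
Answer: $- \frac{5008}{2025} \approx -2.4731$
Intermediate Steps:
$I{\left(r,U \right)} = U^{2}$
$- \frac{5008}{I{\left(a,45 \right)}} = - \frac{5008}{45^{2}} = - \frac{5008}{2025}$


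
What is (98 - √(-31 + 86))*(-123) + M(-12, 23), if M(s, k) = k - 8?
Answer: -12039 + 123*√55 ≈ -11127.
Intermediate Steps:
M(s, k) = -8 + k
(98 - √(-31 + 86))*(-123) + M(-12, 23) = (98 - √(-31 + 86))*(-123) + (-8 + 23) = (98 - √55)*(-123) + 15 = (-12054 + 123*√55) + 15 = -12039 + 123*√55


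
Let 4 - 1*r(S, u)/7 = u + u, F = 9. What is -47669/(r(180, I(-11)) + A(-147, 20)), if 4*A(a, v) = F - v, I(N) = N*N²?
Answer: -190676/74637 ≈ -2.5547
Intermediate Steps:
I(N) = N³
A(a, v) = 9/4 - v/4 (A(a, v) = (9 - v)/4 = 9/4 - v/4)
r(S, u) = 28 - 14*u (r(S, u) = 28 - 7*(u + u) = 28 - 14*u)
-47669/(r(180, I(-11)) + A(-147, 20)) = -47669/((28 - 14*(-11)³) + (9/4 - ¼*20)) = -47669/((28 - 14*(-1331)) + (9/4 - 5)) = -47669/((28 + 18634) - 11/4) = -47669/(18662 - 11/4) = -47669/74637/4 = -47669*4/74637 = -190676/74637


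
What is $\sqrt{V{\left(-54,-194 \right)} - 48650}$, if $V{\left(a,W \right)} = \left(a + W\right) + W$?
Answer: $2 i \sqrt{12273} \approx 221.57 i$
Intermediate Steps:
$V{\left(a,W \right)} = a + 2 W$ ($V{\left(a,W \right)} = \left(W + a\right) + W = a + 2 W$)
$\sqrt{V{\left(-54,-194 \right)} - 48650} = \sqrt{\left(-54 + 2 \left(-194\right)\right) - 48650} = \sqrt{\left(-54 - 388\right) - 48650} = \sqrt{-442 - 48650} = \sqrt{-49092} = 2 i \sqrt{12273}$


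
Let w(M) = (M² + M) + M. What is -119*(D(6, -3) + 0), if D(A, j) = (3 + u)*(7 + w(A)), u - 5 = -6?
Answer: -13090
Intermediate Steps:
w(M) = M² + 2*M (w(M) = (M + M²) + M = M² + 2*M)
u = -1 (u = 5 - 6 = -1)
D(A, j) = 14 + 2*A*(2 + A) (D(A, j) = (3 - 1)*(7 + A*(2 + A)) = 2*(7 + A*(2 + A)) = 14 + 2*A*(2 + A))
-119*(D(6, -3) + 0) = -119*((14 + 2*6*(2 + 6)) + 0) = -119*((14 + 2*6*8) + 0) = -119*((14 + 96) + 0) = -119*(110 + 0) = -119*110 = -13090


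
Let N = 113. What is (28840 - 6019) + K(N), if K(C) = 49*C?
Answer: 28358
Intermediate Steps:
(28840 - 6019) + K(N) = (28840 - 6019) + 49*113 = 22821 + 5537 = 28358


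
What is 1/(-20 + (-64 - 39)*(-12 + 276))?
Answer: -1/27212 ≈ -3.6748e-5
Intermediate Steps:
1/(-20 + (-64 - 39)*(-12 + 276)) = 1/(-20 - 103*264) = 1/(-20 - 27192) = 1/(-27212) = -1/27212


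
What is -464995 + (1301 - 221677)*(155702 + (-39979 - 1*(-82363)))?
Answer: -43653865331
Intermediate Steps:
-464995 + (1301 - 221677)*(155702 + (-39979 - 1*(-82363))) = -464995 - 220376*(155702 + (-39979 + 82363)) = -464995 - 220376*(155702 + 42384) = -464995 - 220376*198086 = -464995 - 43653400336 = -43653865331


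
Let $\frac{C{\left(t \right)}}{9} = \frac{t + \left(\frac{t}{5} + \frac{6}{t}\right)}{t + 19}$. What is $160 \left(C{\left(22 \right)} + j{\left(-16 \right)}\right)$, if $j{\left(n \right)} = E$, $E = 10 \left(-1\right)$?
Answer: $- \frac{299104}{451} \approx -663.2$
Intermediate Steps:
$E = -10$
$C{\left(t \right)} = \frac{9 \left(\frac{6}{t} + \frac{6 t}{5}\right)}{19 + t}$ ($C{\left(t \right)} = 9 \frac{t + \left(\frac{t}{5} + \frac{6}{t}\right)}{t + 19} = 9 \frac{t + \left(t \frac{1}{5} + \frac{6}{t}\right)}{19 + t} = 9 \frac{t + \left(\frac{t}{5} + \frac{6}{t}\right)}{19 + t} = 9 \frac{t + \left(\frac{6}{t} + \frac{t}{5}\right)}{19 + t} = 9 \frac{\frac{6}{t} + \frac{6 t}{5}}{19 + t} = \frac{9 \left(\frac{6}{t} + \frac{6 t}{5}\right)}{19 + t}$)
$j{\left(n \right)} = -10$
$160 \left(C{\left(22 \right)} + j{\left(-16 \right)}\right) = 160 \left(\frac{54 \left(5 + 22^{2}\right)}{5 \cdot 22 \left(19 + 22\right)} - 10\right) = 160 \left(\frac{54}{5} \cdot \frac{1}{22} \cdot \frac{1}{41} \left(5 + 484\right) - 10\right) = 160 \left(\frac{54}{5} \cdot \frac{1}{22} \cdot \frac{1}{41} \cdot 489 - 10\right) = 160 \left(\frac{13203}{2255} - 10\right) = 160 \left(- \frac{9347}{2255}\right) = - \frac{299104}{451}$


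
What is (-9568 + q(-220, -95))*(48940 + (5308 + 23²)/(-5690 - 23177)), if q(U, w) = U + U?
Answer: -14138753391144/28867 ≈ -4.8979e+8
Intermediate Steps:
q(U, w) = 2*U
(-9568 + q(-220, -95))*(48940 + (5308 + 23²)/(-5690 - 23177)) = (-9568 + 2*(-220))*(48940 + (5308 + 23²)/(-5690 - 23177)) = (-9568 - 440)*(48940 + (5308 + 529)/(-28867)) = -10008*(48940 + 5837*(-1/28867)) = -10008*(48940 - 5837/28867) = -10008*1412745143/28867 = -14138753391144/28867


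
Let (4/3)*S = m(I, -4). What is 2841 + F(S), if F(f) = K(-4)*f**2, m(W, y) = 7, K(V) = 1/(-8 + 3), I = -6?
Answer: 226839/80 ≈ 2835.5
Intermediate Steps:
K(V) = -1/5 (K(V) = 1/(-5) = -1/5)
S = 21/4 (S = (3/4)*7 = 21/4 ≈ 5.2500)
F(f) = -f**2/5
2841 + F(S) = 2841 - (21/4)**2/5 = 2841 - 1/5*441/16 = 2841 - 441/80 = 226839/80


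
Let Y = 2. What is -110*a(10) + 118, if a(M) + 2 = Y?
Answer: 118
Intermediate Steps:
a(M) = 0 (a(M) = -2 + 2 = 0)
-110*a(10) + 118 = -110*0 + 118 = 0 + 118 = 118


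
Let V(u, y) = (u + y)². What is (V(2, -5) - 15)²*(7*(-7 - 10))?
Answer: -4284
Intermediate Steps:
(V(2, -5) - 15)²*(7*(-7 - 10)) = ((2 - 5)² - 15)²*(7*(-7 - 10)) = ((-3)² - 15)²*(7*(-17)) = (9 - 15)²*(-119) = (-6)²*(-119) = 36*(-119) = -4284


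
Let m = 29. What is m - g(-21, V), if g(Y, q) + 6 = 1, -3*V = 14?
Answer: 34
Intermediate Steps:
V = -14/3 (V = -1/3*14 = -14/3 ≈ -4.6667)
g(Y, q) = -5 (g(Y, q) = -6 + 1 = -5)
m - g(-21, V) = 29 - 1*(-5) = 29 + 5 = 34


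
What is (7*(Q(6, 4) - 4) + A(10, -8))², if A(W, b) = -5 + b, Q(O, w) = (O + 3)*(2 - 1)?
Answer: 484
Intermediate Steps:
Q(O, w) = 3 + O (Q(O, w) = (3 + O)*1 = 3 + O)
(7*(Q(6, 4) - 4) + A(10, -8))² = (7*((3 + 6) - 4) + (-5 - 8))² = (7*(9 - 4) - 13)² = (7*5 - 13)² = (35 - 13)² = 22² = 484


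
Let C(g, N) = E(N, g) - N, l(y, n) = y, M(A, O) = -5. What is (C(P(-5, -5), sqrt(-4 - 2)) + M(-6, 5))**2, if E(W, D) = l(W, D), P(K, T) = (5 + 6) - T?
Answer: 25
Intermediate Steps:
P(K, T) = 11 - T
E(W, D) = W
C(g, N) = 0 (C(g, N) = N - N = 0)
(C(P(-5, -5), sqrt(-4 - 2)) + M(-6, 5))**2 = (0 - 5)**2 = (-5)**2 = 25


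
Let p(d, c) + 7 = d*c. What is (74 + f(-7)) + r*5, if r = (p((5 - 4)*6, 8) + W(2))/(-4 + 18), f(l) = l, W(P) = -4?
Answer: 1123/14 ≈ 80.214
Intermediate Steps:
p(d, c) = -7 + c*d (p(d, c) = -7 + d*c = -7 + c*d)
r = 37/14 (r = ((-7 + 8*((5 - 4)*6)) - 4)/(-4 + 18) = ((-7 + 8*(1*6)) - 4)/14 = ((-7 + 8*6) - 4)*(1/14) = ((-7 + 48) - 4)*(1/14) = (41 - 4)*(1/14) = 37*(1/14) = 37/14 ≈ 2.6429)
(74 + f(-7)) + r*5 = (74 - 7) + (37/14)*5 = 67 + 185/14 = 1123/14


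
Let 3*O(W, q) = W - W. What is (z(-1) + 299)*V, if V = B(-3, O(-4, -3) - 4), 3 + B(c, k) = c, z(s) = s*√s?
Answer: -1794 + 6*I ≈ -1794.0 + 6.0*I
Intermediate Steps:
O(W, q) = 0 (O(W, q) = (W - W)/3 = (⅓)*0 = 0)
z(s) = s^(3/2)
B(c, k) = -3 + c
V = -6 (V = -3 - 3 = -6)
(z(-1) + 299)*V = ((-1)^(3/2) + 299)*(-6) = (-I + 299)*(-6) = (299 - I)*(-6) = -1794 + 6*I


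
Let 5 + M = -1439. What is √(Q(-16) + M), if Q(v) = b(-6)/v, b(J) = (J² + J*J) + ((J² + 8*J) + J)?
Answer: I*√23158/4 ≈ 38.044*I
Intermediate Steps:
M = -1444 (M = -5 - 1439 = -1444)
b(J) = 3*J² + 9*J (b(J) = (J² + J²) + (J² + 9*J) = 2*J² + (J² + 9*J) = 3*J² + 9*J)
Q(v) = 54/v (Q(v) = (3*(-6)*(3 - 6))/v = (3*(-6)*(-3))/v = 54/v)
√(Q(-16) + M) = √(54/(-16) - 1444) = √(54*(-1/16) - 1444) = √(-27/8 - 1444) = √(-11579/8) = I*√23158/4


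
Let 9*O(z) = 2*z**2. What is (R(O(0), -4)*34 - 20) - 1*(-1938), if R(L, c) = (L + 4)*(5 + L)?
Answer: 2598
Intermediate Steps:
O(z) = 2*z**2/9 (O(z) = (2*z**2)/9 = 2*z**2/9)
R(L, c) = (4 + L)*(5 + L)
(R(O(0), -4)*34 - 20) - 1*(-1938) = ((20 + ((2/9)*0**2)**2 + 9*((2/9)*0**2))*34 - 20) - 1*(-1938) = ((20 + ((2/9)*0)**2 + 9*((2/9)*0))*34 - 20) + 1938 = ((20 + 0**2 + 9*0)*34 - 20) + 1938 = ((20 + 0 + 0)*34 - 20) + 1938 = (20*34 - 20) + 1938 = (680 - 20) + 1938 = 660 + 1938 = 2598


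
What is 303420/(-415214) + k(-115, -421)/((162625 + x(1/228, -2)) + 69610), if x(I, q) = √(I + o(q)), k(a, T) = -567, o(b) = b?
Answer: 6*(-25285*√25935 + 671651615361*I)/(207607*(√25935 - 26474790*I)) ≈ -0.7332 + 1.4851e-8*I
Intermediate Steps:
x(I, q) = √(I + q)
303420/(-415214) + k(-115, -421)/((162625 + x(1/228, -2)) + 69610) = 303420/(-415214) - 567/((162625 + √(1/228 - 2)) + 69610) = 303420*(-1/415214) - 567/((162625 + √(1/228 - 2)) + 69610) = -151710/207607 - 567/((162625 + √(-455/228)) + 69610) = -151710/207607 - 567/((162625 + I*√25935/114) + 69610) = -151710/207607 - 567/(232235 + I*√25935/114)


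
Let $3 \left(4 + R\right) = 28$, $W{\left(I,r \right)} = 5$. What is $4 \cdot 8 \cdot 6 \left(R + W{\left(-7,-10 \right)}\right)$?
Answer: $1984$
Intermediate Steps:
$R = \frac{16}{3}$ ($R = -4 + \frac{1}{3} \cdot 28 = -4 + \frac{28}{3} = \frac{16}{3} \approx 5.3333$)
$4 \cdot 8 \cdot 6 \left(R + W{\left(-7,-10 \right)}\right) = 4 \cdot 8 \cdot 6 \left(\frac{16}{3} + 5\right) = 32 \cdot 6 \cdot \frac{31}{3} = 192 \cdot \frac{31}{3} = 1984$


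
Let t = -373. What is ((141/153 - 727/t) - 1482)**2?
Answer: 791717668200484/361874529 ≈ 2.1878e+6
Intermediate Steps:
((141/153 - 727/t) - 1482)**2 = ((141/153 - 727/(-373)) - 1482)**2 = ((141*(1/153) - 727*(-1/373)) - 1482)**2 = ((47/51 + 727/373) - 1482)**2 = (54608/19023 - 1482)**2 = (-28137478/19023)**2 = 791717668200484/361874529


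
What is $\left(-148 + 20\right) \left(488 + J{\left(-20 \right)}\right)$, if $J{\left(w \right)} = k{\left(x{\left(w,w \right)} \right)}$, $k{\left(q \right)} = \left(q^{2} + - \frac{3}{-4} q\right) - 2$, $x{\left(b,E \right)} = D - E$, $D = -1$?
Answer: $-110240$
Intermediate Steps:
$x{\left(b,E \right)} = -1 - E$
$k{\left(q \right)} = -2 + q^{2} + \frac{3 q}{4}$ ($k{\left(q \right)} = \left(q^{2} + \left(-3\right) \left(- \frac{1}{4}\right) q\right) - 2 = \left(q^{2} + \frac{3 q}{4}\right) - 2 = -2 + q^{2} + \frac{3 q}{4}$)
$J{\left(w \right)} = - \frac{11}{4} + \left(-1 - w\right)^{2} - \frac{3 w}{4}$ ($J{\left(w \right)} = -2 + \left(-1 - w\right)^{2} + \frac{3 \left(-1 - w\right)}{4} = -2 + \left(-1 - w\right)^{2} - \left(\frac{3}{4} + \frac{3 w}{4}\right) = - \frac{11}{4} + \left(-1 - w\right)^{2} - \frac{3 w}{4}$)
$\left(-148 + 20\right) \left(488 + J{\left(-20 \right)}\right) = \left(-148 + 20\right) \left(488 + \left(- \frac{7}{4} + \left(-20\right)^{2} + \frac{5}{4} \left(-20\right)\right)\right) = - 128 \left(488 - - \frac{1493}{4}\right) = - 128 \left(488 + \frac{1493}{4}\right) = \left(-128\right) \frac{3445}{4} = -110240$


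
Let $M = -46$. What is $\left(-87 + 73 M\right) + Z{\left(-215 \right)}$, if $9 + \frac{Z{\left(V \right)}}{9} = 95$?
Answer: $-2671$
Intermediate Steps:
$Z{\left(V \right)} = 774$ ($Z{\left(V \right)} = -81 + 9 \cdot 95 = -81 + 855 = 774$)
$\left(-87 + 73 M\right) + Z{\left(-215 \right)} = \left(-87 + 73 \left(-46\right)\right) + 774 = \left(-87 - 3358\right) + 774 = -3445 + 774 = -2671$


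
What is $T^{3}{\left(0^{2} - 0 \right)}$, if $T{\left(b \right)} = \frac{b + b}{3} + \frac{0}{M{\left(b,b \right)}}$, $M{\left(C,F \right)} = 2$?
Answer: $0$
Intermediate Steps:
$T{\left(b \right)} = \frac{2 b}{3}$ ($T{\left(b \right)} = \frac{b + b}{3} + \frac{0}{2} = 2 b \frac{1}{3} + 0 \cdot \frac{1}{2} = \frac{2 b}{3} + 0 = \frac{2 b}{3}$)
$T^{3}{\left(0^{2} - 0 \right)} = \left(\frac{2 \left(0^{2} - 0\right)}{3}\right)^{3} = \left(\frac{2 \left(0 + 0\right)}{3}\right)^{3} = \left(\frac{2}{3} \cdot 0\right)^{3} = 0^{3} = 0$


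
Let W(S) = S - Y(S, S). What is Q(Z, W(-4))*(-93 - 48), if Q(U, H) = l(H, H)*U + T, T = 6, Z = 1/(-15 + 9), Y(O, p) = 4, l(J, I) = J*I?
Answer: 658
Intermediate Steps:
l(J, I) = I*J
W(S) = -4 + S (W(S) = S - 1*4 = S - 4 = -4 + S)
Z = -1/6 (Z = 1/(-6) = -1/6 ≈ -0.16667)
Q(U, H) = 6 + U*H**2 (Q(U, H) = (H*H)*U + 6 = H**2*U + 6 = U*H**2 + 6 = 6 + U*H**2)
Q(Z, W(-4))*(-93 - 48) = (6 - (-4 - 4)**2/6)*(-93 - 48) = (6 - 1/6*(-8)**2)*(-141) = (6 - 1/6*64)*(-141) = (6 - 32/3)*(-141) = -14/3*(-141) = 658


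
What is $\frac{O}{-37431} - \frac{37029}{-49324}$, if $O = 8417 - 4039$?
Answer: $\frac{1170092027}{1846246644} \approx 0.63377$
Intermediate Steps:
$O = 4378$
$\frac{O}{-37431} - \frac{37029}{-49324} = \frac{4378}{-37431} - \frac{37029}{-49324} = 4378 \left(- \frac{1}{37431}\right) - - \frac{37029}{49324} = - \frac{4378}{37431} + \frac{37029}{49324} = \frac{1170092027}{1846246644}$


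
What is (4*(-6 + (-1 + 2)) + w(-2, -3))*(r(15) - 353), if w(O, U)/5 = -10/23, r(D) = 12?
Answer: 173910/23 ≈ 7561.3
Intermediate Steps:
w(O, U) = -50/23 (w(O, U) = 5*(-10/23) = -50/23)
(4*(-6 + (-1 + 2)) + w(-2, -3))*(r(15) - 353) = (4*(-6 + (-1 + 2)) - 50/23)*(12 - 353) = (4*(-6 + 1) - 50/23)*(-341) = (4*(-5) - 50/23)*(-341) = (-20 - 50/23)*(-341) = -510/23*(-341) = 173910/23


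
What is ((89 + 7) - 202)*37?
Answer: -3922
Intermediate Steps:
((89 + 7) - 202)*37 = (96 - 202)*37 = -106*37 = -3922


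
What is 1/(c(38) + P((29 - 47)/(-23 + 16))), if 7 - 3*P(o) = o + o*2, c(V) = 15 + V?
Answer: 21/1108 ≈ 0.018953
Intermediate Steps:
P(o) = 7/3 - o (P(o) = 7/3 - (o + o*2)/3 = 7/3 - (o + 2*o)/3 = 7/3 - o)
1/(c(38) + P((29 - 47)/(-23 + 16))) = 1/((15 + 38) + (7/3 - (29 - 47)/(-23 + 16))) = 1/(53 + (7/3 - (-18)/(-7))) = 1/(53 + (7/3 - (-18)*(-1)/7)) = 1/(53 + (7/3 - 1*18/7)) = 1/(53 + (7/3 - 18/7)) = 1/(53 - 5/21) = 1/(1108/21) = 21/1108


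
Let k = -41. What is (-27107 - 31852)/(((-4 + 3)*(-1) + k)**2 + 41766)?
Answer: -58959/43366 ≈ -1.3596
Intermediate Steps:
(-27107 - 31852)/(((-4 + 3)*(-1) + k)**2 + 41766) = (-27107 - 31852)/(((-4 + 3)*(-1) - 41)**2 + 41766) = -58959/((-1*(-1) - 41)**2 + 41766) = -58959/((1 - 41)**2 + 41766) = -58959/((-40)**2 + 41766) = -58959/(1600 + 41766) = -58959/43366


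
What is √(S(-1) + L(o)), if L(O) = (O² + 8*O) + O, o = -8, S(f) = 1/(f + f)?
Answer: I*√34/2 ≈ 2.9155*I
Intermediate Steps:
S(f) = 1/(2*f)
L(O) = O² + 9*O
√(S(-1) + L(o)) = √((½)/(-1) - 8*(9 - 8)) = √((½)*(-1) - 8*1) = √(-½ - 8) = √(-17/2) = I*√34/2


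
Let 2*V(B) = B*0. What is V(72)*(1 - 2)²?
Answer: 0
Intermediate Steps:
V(B) = 0 (V(B) = (B*0)/2 = (½)*0 = 0)
V(72)*(1 - 2)² = 0*(1 - 2)² = 0*(-1)² = 0*1 = 0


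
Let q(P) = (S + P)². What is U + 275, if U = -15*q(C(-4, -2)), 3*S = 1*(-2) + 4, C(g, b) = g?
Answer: 325/3 ≈ 108.33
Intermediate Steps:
S = ⅔ (S = (1*(-2) + 4)/3 = (-2 + 4)/3 = (⅓)*2 = ⅔ ≈ 0.66667)
q(P) = (⅔ + P)²
U = -500/3 (U = -5*(2 + 3*(-4))²/3 = -5*(2 - 12)²/3 = -5*(-10)²/3 = -5*100/3 = -15*100/9 = -500/3 ≈ -166.67)
U + 275 = -500/3 + 275 = 325/3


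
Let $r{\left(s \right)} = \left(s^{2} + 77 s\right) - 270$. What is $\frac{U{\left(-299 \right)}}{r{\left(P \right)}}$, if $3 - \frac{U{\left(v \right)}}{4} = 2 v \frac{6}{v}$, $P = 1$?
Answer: $\frac{3}{16} \approx 0.1875$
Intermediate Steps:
$U{\left(v \right)} = -36$ ($U{\left(v \right)} = 12 - 4 \cdot 2 v \frac{6}{v} = 12 - 48 = -36$)
$r{\left(s \right)} = -270 + s^{2} + 77 s$
$\frac{U{\left(-299 \right)}}{r{\left(P \right)}} = - \frac{36}{-270 + 1^{2} + 77 \cdot 1} = - \frac{36}{-270 + 1 + 77} = - \frac{36}{-192} = \left(-36\right) \left(- \frac{1}{192}\right) = \frac{3}{16}$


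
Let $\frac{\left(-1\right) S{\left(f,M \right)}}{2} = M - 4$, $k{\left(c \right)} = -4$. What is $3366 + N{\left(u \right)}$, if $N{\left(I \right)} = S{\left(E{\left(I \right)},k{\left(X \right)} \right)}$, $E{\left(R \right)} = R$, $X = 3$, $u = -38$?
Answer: $3382$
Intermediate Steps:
$S{\left(f,M \right)} = 8 - 2 M$ ($S{\left(f,M \right)} = - 2 \left(M - 4\right) = - 2 \left(-4 + M\right) = 8 - 2 M$)
$N{\left(I \right)} = 16$ ($N{\left(I \right)} = 8 - -8 = 8 + 8 = 16$)
$3366 + N{\left(u \right)} = 3366 + 16 = 3382$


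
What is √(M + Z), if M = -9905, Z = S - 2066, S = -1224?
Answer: I*√13195 ≈ 114.87*I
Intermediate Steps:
Z = -3290 (Z = -1224 - 2066 = -3290)
√(M + Z) = √(-9905 - 3290) = √(-13195) = I*√13195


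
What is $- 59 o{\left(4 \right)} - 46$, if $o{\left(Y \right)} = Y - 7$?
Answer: $131$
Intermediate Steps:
$o{\left(Y \right)} = -7 + Y$ ($o{\left(Y \right)} = Y - 7 = -7 + Y$)
$- 59 o{\left(4 \right)} - 46 = - 59 \left(-7 + 4\right) - 46 = \left(-59\right) \left(-3\right) - 46 = 177 - 46 = 131$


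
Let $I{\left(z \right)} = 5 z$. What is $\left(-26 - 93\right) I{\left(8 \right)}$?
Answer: $-4760$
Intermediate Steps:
$\left(-26 - 93\right) I{\left(8 \right)} = \left(-26 - 93\right) 5 \cdot 8 = \left(-26 - 93\right) 40 = \left(-119\right) 40 = -4760$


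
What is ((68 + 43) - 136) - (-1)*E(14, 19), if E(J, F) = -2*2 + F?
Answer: -10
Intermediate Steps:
E(J, F) = -4 + F
((68 + 43) - 136) - (-1)*E(14, 19) = ((68 + 43) - 136) - (-1)*(-4 + 19) = (111 - 136) - (-1)*15 = -25 - 1*(-15) = -25 + 15 = -10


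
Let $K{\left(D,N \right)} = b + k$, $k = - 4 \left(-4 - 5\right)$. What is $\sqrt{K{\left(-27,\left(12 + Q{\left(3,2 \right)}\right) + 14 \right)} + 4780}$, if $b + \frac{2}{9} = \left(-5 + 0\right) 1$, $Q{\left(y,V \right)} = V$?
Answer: $\frac{\sqrt{43297}}{3} \approx 69.36$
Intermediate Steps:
$b = - \frac{47}{9}$ ($b = - \frac{2}{9} + \left(-5 + 0\right) 1 = - \frac{2}{9} - 5 = - \frac{47}{9} \approx -5.2222$)
$k = 36$ ($k = \left(-4\right) \left(-9\right) = 36$)
$K{\left(D,N \right)} = \frac{277}{9}$ ($K{\left(D,N \right)} = - \frac{47}{9} + 36 = \frac{277}{9}$)
$\sqrt{K{\left(-27,\left(12 + Q{\left(3,2 \right)}\right) + 14 \right)} + 4780} = \sqrt{\frac{277}{9} + 4780} = \sqrt{\frac{43297}{9}} = \frac{\sqrt{43297}}{3}$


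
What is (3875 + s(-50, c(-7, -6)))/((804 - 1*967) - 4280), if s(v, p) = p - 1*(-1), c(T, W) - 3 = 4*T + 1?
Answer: -1284/1481 ≈ -0.86698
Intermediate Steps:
c(T, W) = 4 + 4*T (c(T, W) = 3 + (4*T + 1) = 3 + (1 + 4*T) = 4 + 4*T)
s(v, p) = 1 + p (s(v, p) = p + 1 = 1 + p)
(3875 + s(-50, c(-7, -6)))/((804 - 1*967) - 4280) = (3875 + (1 + (4 + 4*(-7))))/((804 - 1*967) - 4280) = (3875 + (1 + (4 - 28)))/((804 - 967) - 4280) = (3875 + (1 - 24))/(-163 - 4280) = (3875 - 23)/(-4443) = 3852*(-1/4443) = -1284/1481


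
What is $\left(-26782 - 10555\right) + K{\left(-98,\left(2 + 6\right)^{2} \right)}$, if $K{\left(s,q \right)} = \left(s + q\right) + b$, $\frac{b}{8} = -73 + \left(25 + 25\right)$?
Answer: $-37555$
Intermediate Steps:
$b = -184$ ($b = 8 \left(-73 + \left(25 + 25\right)\right) = 8 \left(-73 + 50\right) = 8 \left(-23\right) = -184$)
$K{\left(s,q \right)} = -184 + q + s$ ($K{\left(s,q \right)} = \left(s + q\right) - 184 = \left(q + s\right) - 184 = -184 + q + s$)
$\left(-26782 - 10555\right) + K{\left(-98,\left(2 + 6\right)^{2} \right)} = \left(-26782 - 10555\right) - \left(282 - \left(2 + 6\right)^{2}\right) = -37337 - \left(282 - 64\right) = -37337 - 218 = -37555$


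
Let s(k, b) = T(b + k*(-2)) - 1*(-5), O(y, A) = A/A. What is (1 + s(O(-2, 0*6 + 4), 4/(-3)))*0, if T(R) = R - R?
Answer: 0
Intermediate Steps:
O(y, A) = 1
T(R) = 0
s(k, b) = 5 (s(k, b) = 0 - 1*(-5) = 0 + 5 = 5)
(1 + s(O(-2, 0*6 + 4), 4/(-3)))*0 = (1 + 5)*0 = 6*0 = 0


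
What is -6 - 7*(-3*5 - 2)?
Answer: 113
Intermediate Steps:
-6 - 7*(-3*5 - 2) = -6 - 7*(-15 - 2) = -6 - 7*(-17) = -6 + 119 = 113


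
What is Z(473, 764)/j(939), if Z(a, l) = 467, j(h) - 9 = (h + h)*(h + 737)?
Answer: 467/3147537 ≈ 0.00014837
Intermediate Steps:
j(h) = 9 + 2*h*(737 + h) (j(h) = 9 + (h + h)*(h + 737) = 9 + (2*h)*(737 + h) = 9 + 2*h*(737 + h))
Z(473, 764)/j(939) = 467/(9 + 2*939² + 1474*939) = 467/(9 + 2*881721 + 1384086) = 467/(9 + 1763442 + 1384086) = 467/3147537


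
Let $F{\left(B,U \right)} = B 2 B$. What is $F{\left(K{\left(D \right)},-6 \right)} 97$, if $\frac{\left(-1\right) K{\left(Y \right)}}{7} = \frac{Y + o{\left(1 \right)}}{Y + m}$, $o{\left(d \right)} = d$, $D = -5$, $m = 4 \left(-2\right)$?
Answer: $\frac{152096}{169} \approx 899.98$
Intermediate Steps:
$m = -8$
$K{\left(Y \right)} = - \frac{7 \left(1 + Y\right)}{-8 + Y}$ ($K{\left(Y \right)} = - 7 \frac{Y + 1}{Y - 8} = - 7 \frac{1 + Y}{-8 + Y} = - \frac{7 \left(1 + Y\right)}{-8 + Y}$)
$F{\left(B,U \right)} = 2 B^{2}$ ($F{\left(B,U \right)} = 2 B B = 2 B^{2}$)
$F{\left(K{\left(D \right)},-6 \right)} 97 = 2 \left(\frac{7 \left(-1 - -5\right)}{-8 - 5}\right)^{2} \cdot 97 = 2 \left(\frac{7 \left(-1 + 5\right)}{-13}\right)^{2} \cdot 97 = 2 \left(7 \left(- \frac{1}{13}\right) 4\right)^{2} \cdot 97 = 2 \left(- \frac{28}{13}\right)^{2} \cdot 97 = 2 \cdot \frac{784}{169} \cdot 97 = \frac{1568}{169} \cdot 97 = \frac{152096}{169}$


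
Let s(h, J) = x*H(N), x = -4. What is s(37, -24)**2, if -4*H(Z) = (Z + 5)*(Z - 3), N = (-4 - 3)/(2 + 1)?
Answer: 16384/81 ≈ 202.27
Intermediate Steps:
N = -7/3 ≈ -2.3333
H(Z) = -(-3 + Z)*(5 + Z)/4 (H(Z) = -(Z + 5)*(Z - 3)/4 = -(5 + Z)*(-3 + Z)/4 = -(-3 + Z)*(5 + Z)/4)
s(h, J) = -128/9 (s(h, J) = -4*(15/4 - 1/2*(-7/3) - (-7/3)**2/4) = -4*(15/4 + 7/6 - 1/4*49/9) = -4*(15/4 + 7/6 - 49/36) = -4*32/9 = -128/9)
s(37, -24)**2 = (-128/9)**2 = 16384/81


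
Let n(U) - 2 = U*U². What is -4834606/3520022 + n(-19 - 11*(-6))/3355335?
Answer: -1585625643886/1181085301737 ≈ -1.3425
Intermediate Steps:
n(U) = 2 + U³ (n(U) = 2 + U*U² = 2 + U³)
-4834606/3520022 + n(-19 - 11*(-6))/3355335 = -4834606/3520022 + (2 + (-19 - 11*(-6))³)/3355335 = -4834606*1/3520022 + (2 + (-19 + 66)³)*(1/3355335) = -2417303/1760011 + (2 + 47³)*(1/3355335) = -2417303/1760011 + (2 + 103823)*(1/3355335) = -2417303/1760011 + 103825*(1/3355335) = -2417303/1760011 + 20765/671067 = -1585625643886/1181085301737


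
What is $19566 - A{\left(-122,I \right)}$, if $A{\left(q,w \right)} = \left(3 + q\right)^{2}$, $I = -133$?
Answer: $5405$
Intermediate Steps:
$19566 - A{\left(-122,I \right)} = 19566 - \left(3 - 122\right)^{2} = 19566 - \left(-119\right)^{2} = 19566 - 14161 = 5405$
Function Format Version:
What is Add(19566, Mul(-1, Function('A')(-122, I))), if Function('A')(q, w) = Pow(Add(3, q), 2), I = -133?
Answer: 5405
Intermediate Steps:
Add(19566, Mul(-1, Function('A')(-122, I))) = Add(19566, Mul(-1, Pow(Add(3, -122), 2))) = Add(19566, Mul(-1, Pow(-119, 2))) = Add(19566, Mul(-1, 14161)) = Add(19566, -14161) = 5405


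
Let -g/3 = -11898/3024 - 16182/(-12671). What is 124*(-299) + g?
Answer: -26302582821/709576 ≈ -37068.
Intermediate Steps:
g = 5656955/709576 (g = -3*(-11898/3024 - 16182/(-12671)) = -3*(-11898*1/3024 - 16182*(-1/12671)) = -3*(-661/168 + 16182/12671) = -3*(-5656955/2128728) = 5656955/709576 ≈ 7.9723)
124*(-299) + g = 124*(-299) + 5656955/709576 = -37076 + 5656955/709576 = -26302582821/709576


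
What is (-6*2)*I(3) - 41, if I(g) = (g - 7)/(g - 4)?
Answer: -89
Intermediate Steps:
I(g) = (-7 + g)/(-4 + g)
(-6*2)*I(3) - 41 = (-6*2)*((-7 + 3)/(-4 + 3)) - 41 = -12*(-4)/(-1) - 41 = -(-12)*(-4) - 41 = -12*4 - 41 = -48 - 41 = -89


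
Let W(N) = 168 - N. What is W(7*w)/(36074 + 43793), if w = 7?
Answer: 119/79867 ≈ 0.0014900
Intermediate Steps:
W(7*w)/(36074 + 43793) = (168 - 7*7)/(36074 + 43793) = (168 - 1*49)/79867 = (168 - 49)*(1/79867) = 119*(1/79867) = 119/79867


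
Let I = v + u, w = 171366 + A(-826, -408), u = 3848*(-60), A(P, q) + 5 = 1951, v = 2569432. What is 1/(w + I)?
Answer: 1/2511864 ≈ 3.9811e-7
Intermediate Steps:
A(P, q) = 1946 (A(P, q) = -5 + 1951 = 1946)
u = -230880
w = 173312 (w = 171366 + 1946 = 173312)
I = 2338552 (I = 2569432 - 230880 = 2338552)
1/(w + I) = 1/(173312 + 2338552) = 1/2511864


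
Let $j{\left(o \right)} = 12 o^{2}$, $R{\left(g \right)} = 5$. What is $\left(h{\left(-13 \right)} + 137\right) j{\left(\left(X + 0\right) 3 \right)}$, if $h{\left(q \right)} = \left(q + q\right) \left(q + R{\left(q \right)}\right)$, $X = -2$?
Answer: $149040$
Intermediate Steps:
$h{\left(q \right)} = 2 q \left(5 + q\right)$ ($h{\left(q \right)} = \left(q + q\right) \left(q + 5\right) = 2 q \left(5 + q\right)$)
$\left(h{\left(-13 \right)} + 137\right) j{\left(\left(X + 0\right) 3 \right)} = \left(2 \left(-13\right) \left(5 - 13\right) + 137\right) 12 \left(\left(-2 + 0\right) 3\right)^{2} = \left(2 \left(-13\right) \left(-8\right) + 137\right) 12 \left(\left(-2\right) 3\right)^{2} = \left(208 + 137\right) 12 \left(-6\right)^{2} = 345 \cdot 12 \cdot 36 = 345 \cdot 432 = 149040$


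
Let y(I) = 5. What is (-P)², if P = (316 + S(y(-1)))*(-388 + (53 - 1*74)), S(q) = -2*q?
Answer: 15663523716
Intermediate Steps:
P = -125154 (P = (316 - 2*5)*(-388 + (53 - 1*74)) = (316 - 10)*(-388 + (53 - 74)) = 306*(-388 - 21) = 306*(-409) = -125154)
(-P)² = (-1*(-125154))² = 125154² = 15663523716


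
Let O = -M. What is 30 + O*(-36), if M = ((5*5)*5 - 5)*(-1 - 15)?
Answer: -69090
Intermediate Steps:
M = -1920 (M = (25*5 - 5)*(-16) = (125 - 5)*(-16) = 120*(-16) = -1920)
O = 1920 (O = -1*(-1920) = 1920)
30 + O*(-36) = 30 + 1920*(-36) = 30 - 69120 = -69090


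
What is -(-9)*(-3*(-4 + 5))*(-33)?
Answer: 891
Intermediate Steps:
-(-9)*(-3*(-4 + 5))*(-33) = -(-9)*(-3*1)*(-33) = -(-9)*(-3)*(-33) = -3*9*(-33) = -27*(-33) = 891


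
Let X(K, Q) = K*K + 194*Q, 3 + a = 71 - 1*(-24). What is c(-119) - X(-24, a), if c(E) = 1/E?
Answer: -2192457/119 ≈ -18424.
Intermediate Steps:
a = 92 (a = -3 + (71 - 1*(-24)) = -3 + (71 + 24) = -3 + 95 = 92)
X(K, Q) = K² + 194*Q
c(-119) - X(-24, a) = 1/(-119) - ((-24)² + 194*92) = -1/119 - (576 + 17848) = -1/119 - 1*18424 = -1/119 - 18424 = -2192457/119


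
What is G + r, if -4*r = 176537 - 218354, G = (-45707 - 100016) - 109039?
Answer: -977231/4 ≈ -2.4431e+5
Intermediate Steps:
G = -254762 (G = -145723 - 109039 = -254762)
r = 41817/4 (r = -(176537 - 218354)/4 = -¼*(-41817) = 41817/4 ≈ 10454.)
G + r = -254762 + 41817/4 = -977231/4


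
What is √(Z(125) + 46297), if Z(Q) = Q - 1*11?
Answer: √46411 ≈ 215.43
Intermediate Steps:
Z(Q) = -11 + Q (Z(Q) = Q - 11 = -11 + Q)
√(Z(125) + 46297) = √((-11 + 125) + 46297) = √(114 + 46297) = √46411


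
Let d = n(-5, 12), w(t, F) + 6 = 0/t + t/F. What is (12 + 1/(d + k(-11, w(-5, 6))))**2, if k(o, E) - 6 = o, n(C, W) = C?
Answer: 14161/100 ≈ 141.61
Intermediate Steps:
w(t, F) = -6 + t/F (w(t, F) = -6 + (0/t + t/F) = -6 + (0 + t/F) = -6 + t/F)
k(o, E) = 6 + o
d = -5
(12 + 1/(d + k(-11, w(-5, 6))))**2 = (12 + 1/(-5 + (6 - 11)))**2 = (12 + 1/(-5 - 5))**2 = (12 + 1/(-10))**2 = (12 - 1/10)**2 = (119/10)**2 = 14161/100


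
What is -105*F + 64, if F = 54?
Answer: -5606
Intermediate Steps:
-105*F + 64 = -105*54 + 64 = -5670 + 64 = -5606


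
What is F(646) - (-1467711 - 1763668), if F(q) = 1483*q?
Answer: 4189397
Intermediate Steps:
F(646) - (-1467711 - 1763668) = 1483*646 - (-1467711 - 1763668) = 958018 - 1*(-3231379) = 958018 + 3231379 = 4189397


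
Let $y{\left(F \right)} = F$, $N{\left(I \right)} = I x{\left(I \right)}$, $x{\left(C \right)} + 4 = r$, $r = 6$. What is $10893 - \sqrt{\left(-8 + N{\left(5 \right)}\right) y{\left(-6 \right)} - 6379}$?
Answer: $10893 - i \sqrt{6391} \approx 10893.0 - 79.944 i$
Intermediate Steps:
$x{\left(C \right)} = 2$ ($x{\left(C \right)} = -4 + 6 = 2$)
$N{\left(I \right)} = 2 I$ ($N{\left(I \right)} = I 2 = 2 I$)
$10893 - \sqrt{\left(-8 + N{\left(5 \right)}\right) y{\left(-6 \right)} - 6379} = 10893 - \sqrt{\left(-8 + 2 \cdot 5\right) \left(-6\right) - 6379} = 10893 - \sqrt{\left(-8 + 10\right) \left(-6\right) - 6379} = 10893 - \sqrt{2 \left(-6\right) - 6379} = 10893 - \sqrt{-12 - 6379} = 10893 - \sqrt{-6391} = 10893 - i \sqrt{6391}$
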